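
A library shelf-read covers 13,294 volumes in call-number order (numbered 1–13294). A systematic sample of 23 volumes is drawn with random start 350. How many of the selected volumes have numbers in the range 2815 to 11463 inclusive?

k = 13294/23 = 578
First selection ≥ 2815: 350 + ⌈(2815−350)/578⌉·578 = 350 + 5×578 = 3240
Last selection ≤ 11463: 350 + ⌊(11463−350)/578⌋·578 = 350 + 19×578 = 11332
Count = 19 − 5 + 1 = 15

15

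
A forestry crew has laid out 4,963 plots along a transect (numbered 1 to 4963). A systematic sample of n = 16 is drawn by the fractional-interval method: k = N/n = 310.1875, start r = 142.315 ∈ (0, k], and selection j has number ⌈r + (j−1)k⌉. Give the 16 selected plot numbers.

143, 453, 763, 1073, 1384, 1694, 2004, 2314, 2624, 2935, 3245, 3555, 3865, 4175, 4485, 4796

j=1: r + 0k = 142.315 → ⌈·⌉ = 143
j=2: r + 1k = 452.5025 → ⌈·⌉ = 453
j=3: r + 2k = 762.69 → ⌈·⌉ = 763
j=4: r + 3k = 1072.8775 → ⌈·⌉ = 1073
j=5: r + 4k = 1383.065 → ⌈·⌉ = 1384
j=6: r + 5k = 1693.2525 → ⌈·⌉ = 1694
j=7: r + 6k = 2003.44 → ⌈·⌉ = 2004
j=8: r + 7k = 2313.6275 → ⌈·⌉ = 2314
j=9: r + 8k = 2623.815 → ⌈·⌉ = 2624
j=10: r + 9k = 2934.0025 → ⌈·⌉ = 2935
j=11: r + 10k = 3244.19 → ⌈·⌉ = 3245
j=12: r + 11k = 3554.3775 → ⌈·⌉ = 3555
j=13: r + 12k = 3864.565 → ⌈·⌉ = 3865
j=14: r + 13k = 4174.7525 → ⌈·⌉ = 4175
j=15: r + 14k = 4484.94 → ⌈·⌉ = 4485
j=16: r + 15k = 4795.1275 → ⌈·⌉ = 4796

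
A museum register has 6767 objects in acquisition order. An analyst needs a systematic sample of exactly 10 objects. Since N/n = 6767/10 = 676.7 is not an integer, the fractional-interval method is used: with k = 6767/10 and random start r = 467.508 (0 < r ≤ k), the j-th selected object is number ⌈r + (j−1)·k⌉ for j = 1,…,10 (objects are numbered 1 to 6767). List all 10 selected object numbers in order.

j=1: r + 0k = 467.508 → ⌈·⌉ = 468
j=2: r + 1k = 1144.208 → ⌈·⌉ = 1145
j=3: r + 2k = 1820.908 → ⌈·⌉ = 1821
j=4: r + 3k = 2497.608 → ⌈·⌉ = 2498
j=5: r + 4k = 3174.308 → ⌈·⌉ = 3175
j=6: r + 5k = 3851.008 → ⌈·⌉ = 3852
j=7: r + 6k = 4527.708 → ⌈·⌉ = 4528
j=8: r + 7k = 5204.408 → ⌈·⌉ = 5205
j=9: r + 8k = 5881.108 → ⌈·⌉ = 5882
j=10: r + 9k = 6557.808 → ⌈·⌉ = 6558

468, 1145, 1821, 2498, 3175, 3852, 4528, 5205, 5882, 6558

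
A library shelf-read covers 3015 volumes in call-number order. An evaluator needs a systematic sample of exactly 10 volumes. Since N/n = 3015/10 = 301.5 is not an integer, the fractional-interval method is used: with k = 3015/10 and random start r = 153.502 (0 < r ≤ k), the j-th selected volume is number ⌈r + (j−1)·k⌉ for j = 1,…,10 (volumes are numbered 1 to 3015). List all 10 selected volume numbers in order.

j=1: r + 0k = 153.502 → ⌈·⌉ = 154
j=2: r + 1k = 455.002 → ⌈·⌉ = 456
j=3: r + 2k = 756.502 → ⌈·⌉ = 757
j=4: r + 3k = 1058.002 → ⌈·⌉ = 1059
j=5: r + 4k = 1359.502 → ⌈·⌉ = 1360
j=6: r + 5k = 1661.002 → ⌈·⌉ = 1662
j=7: r + 6k = 1962.502 → ⌈·⌉ = 1963
j=8: r + 7k = 2264.002 → ⌈·⌉ = 2265
j=9: r + 8k = 2565.502 → ⌈·⌉ = 2566
j=10: r + 9k = 2867.002 → ⌈·⌉ = 2868

154, 456, 757, 1059, 1360, 1662, 1963, 2265, 2566, 2868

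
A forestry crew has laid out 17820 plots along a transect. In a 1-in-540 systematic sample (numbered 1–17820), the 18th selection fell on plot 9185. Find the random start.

5

k = 540
r = 9185 − (18−1)×540 = 9185 − 9180 = 5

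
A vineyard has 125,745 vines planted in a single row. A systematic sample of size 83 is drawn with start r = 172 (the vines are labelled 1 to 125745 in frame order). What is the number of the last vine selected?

k = 125745/83 = 1515
83rd selection = r + (83−1)·k = 172 + 82×1515 = 172 + 124230 = 124402

124402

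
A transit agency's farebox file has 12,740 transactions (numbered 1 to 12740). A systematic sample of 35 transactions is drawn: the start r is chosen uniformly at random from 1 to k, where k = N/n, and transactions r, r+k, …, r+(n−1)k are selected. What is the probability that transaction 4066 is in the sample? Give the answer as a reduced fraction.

k = 12740/35 = 364.
Transaction 4066 is selected iff r ≡ 4066 (mod 364); exactly one such r in {1,…,364}.
Inclusion probability = 1/364.

1/364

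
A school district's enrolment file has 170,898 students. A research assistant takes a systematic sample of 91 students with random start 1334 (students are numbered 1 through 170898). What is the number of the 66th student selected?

k = 170898/91 = 1878
66th selection = r + (66−1)·k = 1334 + 65×1878 = 1334 + 122070 = 123404

123404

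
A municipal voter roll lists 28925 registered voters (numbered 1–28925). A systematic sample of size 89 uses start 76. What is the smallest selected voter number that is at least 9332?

9501

k = 28925/89 = 325
Steps past start: ⌈(9332 − 76)/325⌉ = ⌈9256/325⌉ = 29
Selected voter: 76 + 29×325 = 9501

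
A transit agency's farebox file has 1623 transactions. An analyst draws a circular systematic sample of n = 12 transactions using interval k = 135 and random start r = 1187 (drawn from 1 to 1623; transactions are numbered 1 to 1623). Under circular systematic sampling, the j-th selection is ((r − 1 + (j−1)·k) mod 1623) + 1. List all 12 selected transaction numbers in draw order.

Selection 1: 1187
Selection 2: 1187 + 135 = 1322
Selection 3: 1322 + 135 = 1457
Selection 4: 1457 + 135 = 1592
Selection 5: 1592 + 135 = 1727 → 1727 − 1623 = 104
Selection 6: 104 + 135 = 239
Selection 7: 239 + 135 = 374
Selection 8: 374 + 135 = 509
Selection 9: 509 + 135 = 644
Selection 10: 644 + 135 = 779
Selection 11: 779 + 135 = 914
Selection 12: 914 + 135 = 1049

1187, 1322, 1457, 1592, 104, 239, 374, 509, 644, 779, 914, 1049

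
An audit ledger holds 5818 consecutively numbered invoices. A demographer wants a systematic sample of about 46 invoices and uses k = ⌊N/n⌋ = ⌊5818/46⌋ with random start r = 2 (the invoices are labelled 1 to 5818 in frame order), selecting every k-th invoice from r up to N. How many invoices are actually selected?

47

k = ⌊5818/46⌋ = 126
Achieved size = ⌊(5818 − 2)/126⌋ + 1 = ⌊5816/126⌋ + 1 = 46 + 1 = 47
(last selection: 2 + 46×126 = 5798 ≤ 5818; next would be 5924 > 5818)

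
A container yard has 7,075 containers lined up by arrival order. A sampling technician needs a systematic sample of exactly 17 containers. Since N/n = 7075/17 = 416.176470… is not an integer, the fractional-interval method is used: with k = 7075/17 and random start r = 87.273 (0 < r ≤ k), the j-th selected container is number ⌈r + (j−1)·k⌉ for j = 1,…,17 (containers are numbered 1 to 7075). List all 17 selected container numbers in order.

j=1: r + 0k = 87.273 → ⌈·⌉ = 88
j=2: r + 1k = 503.449470… → ⌈·⌉ = 504
j=3: r + 2k = 919.625941… → ⌈·⌉ = 920
j=4: r + 3k = 1335.802411… → ⌈·⌉ = 1336
j=5: r + 4k = 1751.978882… → ⌈·⌉ = 1752
j=6: r + 5k = 2168.155352… → ⌈·⌉ = 2169
j=7: r + 6k = 2584.331823… → ⌈·⌉ = 2585
j=8: r + 7k = 3000.508294… → ⌈·⌉ = 3001
j=9: r + 8k = 3416.684764… → ⌈·⌉ = 3417
j=10: r + 9k = 3832.861235… → ⌈·⌉ = 3833
j=11: r + 10k = 4249.037705… → ⌈·⌉ = 4250
j=12: r + 11k = 4665.214176… → ⌈·⌉ = 4666
j=13: r + 12k = 5081.390647… → ⌈·⌉ = 5082
j=14: r + 13k = 5497.567117… → ⌈·⌉ = 5498
j=15: r + 14k = 5913.743588… → ⌈·⌉ = 5914
j=16: r + 15k = 6329.920058… → ⌈·⌉ = 6330
j=17: r + 16k = 6746.096529… → ⌈·⌉ = 6747

88, 504, 920, 1336, 1752, 2169, 2585, 3001, 3417, 3833, 4250, 4666, 5082, 5498, 5914, 6330, 6747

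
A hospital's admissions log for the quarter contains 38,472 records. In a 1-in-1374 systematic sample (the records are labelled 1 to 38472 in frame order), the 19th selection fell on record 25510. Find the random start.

k = 1374
r = 25510 − (19−1)×1374 = 25510 − 24732 = 778

778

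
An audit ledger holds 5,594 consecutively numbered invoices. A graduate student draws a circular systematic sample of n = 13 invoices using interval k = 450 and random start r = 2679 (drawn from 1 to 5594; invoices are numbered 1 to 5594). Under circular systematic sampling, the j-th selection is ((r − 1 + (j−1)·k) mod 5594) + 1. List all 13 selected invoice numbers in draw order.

2679, 3129, 3579, 4029, 4479, 4929, 5379, 235, 685, 1135, 1585, 2035, 2485

Selection 1: 2679
Selection 2: 2679 + 450 = 3129
Selection 3: 3129 + 450 = 3579
Selection 4: 3579 + 450 = 4029
Selection 5: 4029 + 450 = 4479
Selection 6: 4479 + 450 = 4929
Selection 7: 4929 + 450 = 5379
Selection 8: 5379 + 450 = 5829 → 5829 − 5594 = 235
Selection 9: 235 + 450 = 685
Selection 10: 685 + 450 = 1135
Selection 11: 1135 + 450 = 1585
Selection 12: 1585 + 450 = 2035
Selection 13: 2035 + 450 = 2485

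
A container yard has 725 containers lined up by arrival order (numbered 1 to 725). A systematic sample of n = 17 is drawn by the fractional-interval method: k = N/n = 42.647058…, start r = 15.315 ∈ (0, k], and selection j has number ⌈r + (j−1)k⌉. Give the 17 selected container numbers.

j=1: r + 0k = 15.315 → ⌈·⌉ = 16
j=2: r + 1k = 57.962058… → ⌈·⌉ = 58
j=3: r + 2k = 100.609117… → ⌈·⌉ = 101
j=4: r + 3k = 143.256176… → ⌈·⌉ = 144
j=5: r + 4k = 185.903235… → ⌈·⌉ = 186
j=6: r + 5k = 228.550294… → ⌈·⌉ = 229
j=7: r + 6k = 271.197352… → ⌈·⌉ = 272
j=8: r + 7k = 313.844411… → ⌈·⌉ = 314
j=9: r + 8k = 356.491470… → ⌈·⌉ = 357
j=10: r + 9k = 399.138529… → ⌈·⌉ = 400
j=11: r + 10k = 441.785588… → ⌈·⌉ = 442
j=12: r + 11k = 484.432647… → ⌈·⌉ = 485
j=13: r + 12k = 527.079705… → ⌈·⌉ = 528
j=14: r + 13k = 569.726764… → ⌈·⌉ = 570
j=15: r + 14k = 612.373823… → ⌈·⌉ = 613
j=16: r + 15k = 655.020882… → ⌈·⌉ = 656
j=17: r + 16k = 697.667941… → ⌈·⌉ = 698

16, 58, 101, 144, 186, 229, 272, 314, 357, 400, 442, 485, 528, 570, 613, 656, 698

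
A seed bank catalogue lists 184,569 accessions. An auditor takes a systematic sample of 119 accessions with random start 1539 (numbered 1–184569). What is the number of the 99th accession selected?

k = 184569/119 = 1551
99th selection = r + (99−1)·k = 1539 + 98×1551 = 1539 + 151998 = 153537

153537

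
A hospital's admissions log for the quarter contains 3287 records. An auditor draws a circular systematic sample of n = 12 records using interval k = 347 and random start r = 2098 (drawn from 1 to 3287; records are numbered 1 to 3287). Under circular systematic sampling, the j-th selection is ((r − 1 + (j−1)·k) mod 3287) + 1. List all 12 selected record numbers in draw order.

2098, 2445, 2792, 3139, 199, 546, 893, 1240, 1587, 1934, 2281, 2628

Selection 1: 2098
Selection 2: 2098 + 347 = 2445
Selection 3: 2445 + 347 = 2792
Selection 4: 2792 + 347 = 3139
Selection 5: 3139 + 347 = 3486 → 3486 − 3287 = 199
Selection 6: 199 + 347 = 546
Selection 7: 546 + 347 = 893
Selection 8: 893 + 347 = 1240
Selection 9: 1240 + 347 = 1587
Selection 10: 1587 + 347 = 1934
Selection 11: 1934 + 347 = 2281
Selection 12: 2281 + 347 = 2628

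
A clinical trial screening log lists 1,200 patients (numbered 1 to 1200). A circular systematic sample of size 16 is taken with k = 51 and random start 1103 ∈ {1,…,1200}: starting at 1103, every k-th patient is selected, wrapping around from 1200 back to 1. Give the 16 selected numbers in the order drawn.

1103, 1154, 5, 56, 107, 158, 209, 260, 311, 362, 413, 464, 515, 566, 617, 668

Selection 1: 1103
Selection 2: 1103 + 51 = 1154
Selection 3: 1154 + 51 = 1205 → 1205 − 1200 = 5
Selection 4: 5 + 51 = 56
Selection 5: 56 + 51 = 107
Selection 6: 107 + 51 = 158
Selection 7: 158 + 51 = 209
Selection 8: 209 + 51 = 260
Selection 9: 260 + 51 = 311
Selection 10: 311 + 51 = 362
Selection 11: 362 + 51 = 413
Selection 12: 413 + 51 = 464
Selection 13: 464 + 51 = 515
Selection 14: 515 + 51 = 566
Selection 15: 566 + 51 = 617
Selection 16: 617 + 51 = 668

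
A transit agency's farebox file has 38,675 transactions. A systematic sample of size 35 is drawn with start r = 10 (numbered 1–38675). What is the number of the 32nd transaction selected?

34265

k = 38675/35 = 1105
32nd selection = r + (32−1)·k = 10 + 31×1105 = 10 + 34255 = 34265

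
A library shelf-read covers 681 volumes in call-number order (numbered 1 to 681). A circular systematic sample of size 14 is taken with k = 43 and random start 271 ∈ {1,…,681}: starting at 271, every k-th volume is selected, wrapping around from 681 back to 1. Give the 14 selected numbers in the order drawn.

Selection 1: 271
Selection 2: 271 + 43 = 314
Selection 3: 314 + 43 = 357
Selection 4: 357 + 43 = 400
Selection 5: 400 + 43 = 443
Selection 6: 443 + 43 = 486
Selection 7: 486 + 43 = 529
Selection 8: 529 + 43 = 572
Selection 9: 572 + 43 = 615
Selection 10: 615 + 43 = 658
Selection 11: 658 + 43 = 701 → 701 − 681 = 20
Selection 12: 20 + 43 = 63
Selection 13: 63 + 43 = 106
Selection 14: 106 + 43 = 149

271, 314, 357, 400, 443, 486, 529, 572, 615, 658, 20, 63, 106, 149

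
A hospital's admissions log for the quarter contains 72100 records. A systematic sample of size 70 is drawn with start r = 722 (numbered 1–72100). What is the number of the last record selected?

71792

k = 72100/70 = 1030
70th selection = r + (70−1)·k = 722 + 69×1030 = 722 + 71070 = 71792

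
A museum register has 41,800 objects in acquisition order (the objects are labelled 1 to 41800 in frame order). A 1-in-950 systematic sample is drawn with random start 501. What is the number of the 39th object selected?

36601

k = 950
39th selection = r + (39−1)·k = 501 + 38×950 = 501 + 36100 = 36601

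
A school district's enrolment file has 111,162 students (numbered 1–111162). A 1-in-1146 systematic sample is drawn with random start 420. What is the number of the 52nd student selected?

k = 1146
52nd selection = r + (52−1)·k = 420 + 51×1146 = 420 + 58446 = 58866

58866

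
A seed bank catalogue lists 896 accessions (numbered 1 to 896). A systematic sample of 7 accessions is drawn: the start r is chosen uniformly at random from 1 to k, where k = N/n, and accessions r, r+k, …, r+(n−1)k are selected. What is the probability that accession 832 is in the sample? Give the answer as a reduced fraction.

1/128

k = 896/7 = 128.
Accession 832 is selected iff r ≡ 832 (mod 128); exactly one such r in {1,…,128}.
Inclusion probability = 1/128.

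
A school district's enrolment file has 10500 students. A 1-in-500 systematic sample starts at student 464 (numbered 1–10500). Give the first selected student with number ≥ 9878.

k = 500
Steps past start: ⌈(9878 − 464)/500⌉ = ⌈9414/500⌉ = 19
Selected student: 464 + 19×500 = 9964

9964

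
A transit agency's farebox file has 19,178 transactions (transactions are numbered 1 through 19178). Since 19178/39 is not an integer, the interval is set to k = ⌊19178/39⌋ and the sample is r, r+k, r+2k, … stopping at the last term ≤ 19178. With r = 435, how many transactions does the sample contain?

39

k = ⌊19178/39⌋ = 491
Achieved size = ⌊(19178 − 435)/491⌋ + 1 = ⌊18743/491⌋ + 1 = 38 + 1 = 39
(last selection: 435 + 38×491 = 19093 ≤ 19178; next would be 19584 > 19178)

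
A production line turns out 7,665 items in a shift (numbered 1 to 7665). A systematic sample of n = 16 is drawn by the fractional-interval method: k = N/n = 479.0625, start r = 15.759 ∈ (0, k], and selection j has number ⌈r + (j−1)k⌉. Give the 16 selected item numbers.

16, 495, 974, 1453, 1933, 2412, 2891, 3370, 3849, 4328, 4807, 5286, 5765, 6244, 6723, 7202

j=1: r + 0k = 15.759 → ⌈·⌉ = 16
j=2: r + 1k = 494.8215 → ⌈·⌉ = 495
j=3: r + 2k = 973.884 → ⌈·⌉ = 974
j=4: r + 3k = 1452.9465 → ⌈·⌉ = 1453
j=5: r + 4k = 1932.009 → ⌈·⌉ = 1933
j=6: r + 5k = 2411.0715 → ⌈·⌉ = 2412
j=7: r + 6k = 2890.134 → ⌈·⌉ = 2891
j=8: r + 7k = 3369.1965 → ⌈·⌉ = 3370
j=9: r + 8k = 3848.259 → ⌈·⌉ = 3849
j=10: r + 9k = 4327.3215 → ⌈·⌉ = 4328
j=11: r + 10k = 4806.384 → ⌈·⌉ = 4807
j=12: r + 11k = 5285.4465 → ⌈·⌉ = 5286
j=13: r + 12k = 5764.509 → ⌈·⌉ = 5765
j=14: r + 13k = 6243.5715 → ⌈·⌉ = 6244
j=15: r + 14k = 6722.634 → ⌈·⌉ = 6723
j=16: r + 15k = 7201.6965 → ⌈·⌉ = 7202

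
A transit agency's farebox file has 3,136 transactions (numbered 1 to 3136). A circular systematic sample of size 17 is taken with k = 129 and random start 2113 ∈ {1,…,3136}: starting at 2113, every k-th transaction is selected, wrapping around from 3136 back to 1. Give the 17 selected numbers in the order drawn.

Selection 1: 2113
Selection 2: 2113 + 129 = 2242
Selection 3: 2242 + 129 = 2371
Selection 4: 2371 + 129 = 2500
Selection 5: 2500 + 129 = 2629
Selection 6: 2629 + 129 = 2758
Selection 7: 2758 + 129 = 2887
Selection 8: 2887 + 129 = 3016
Selection 9: 3016 + 129 = 3145 → 3145 − 3136 = 9
Selection 10: 9 + 129 = 138
Selection 11: 138 + 129 = 267
Selection 12: 267 + 129 = 396
Selection 13: 396 + 129 = 525
Selection 14: 525 + 129 = 654
Selection 15: 654 + 129 = 783
Selection 16: 783 + 129 = 912
Selection 17: 912 + 129 = 1041

2113, 2242, 2371, 2500, 2629, 2758, 2887, 3016, 9, 138, 267, 396, 525, 654, 783, 912, 1041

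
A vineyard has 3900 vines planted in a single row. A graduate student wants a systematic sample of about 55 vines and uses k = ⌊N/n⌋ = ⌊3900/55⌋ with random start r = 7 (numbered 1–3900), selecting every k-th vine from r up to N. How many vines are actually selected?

56

k = ⌊3900/55⌋ = 70
Achieved size = ⌊(3900 − 7)/70⌋ + 1 = ⌊3893/70⌋ + 1 = 55 + 1 = 56
(last selection: 7 + 55×70 = 3857 ≤ 3900; next would be 3927 > 3900)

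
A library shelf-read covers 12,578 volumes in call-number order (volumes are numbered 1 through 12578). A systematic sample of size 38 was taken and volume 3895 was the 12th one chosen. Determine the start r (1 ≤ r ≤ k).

k = 12578/38 = 331
r = 3895 − (12−1)×331 = 3895 − 3641 = 254

254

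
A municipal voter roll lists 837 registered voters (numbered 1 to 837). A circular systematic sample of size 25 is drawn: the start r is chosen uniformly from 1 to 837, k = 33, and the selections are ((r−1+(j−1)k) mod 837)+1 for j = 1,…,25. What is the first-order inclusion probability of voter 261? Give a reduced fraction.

For each position j, as r ranges over 1…837 the j-th selection hits every voter exactly once, so voter 261 is selected for exactly 25 of the 837 starts.
Inclusion probability = 25/837.

25/837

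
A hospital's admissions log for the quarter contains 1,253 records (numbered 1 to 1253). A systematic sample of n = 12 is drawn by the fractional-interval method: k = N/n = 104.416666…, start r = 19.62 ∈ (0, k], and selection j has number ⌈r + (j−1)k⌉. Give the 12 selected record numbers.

j=1: r + 0k = 19.62 → ⌈·⌉ = 20
j=2: r + 1k = 124.036666… → ⌈·⌉ = 125
j=3: r + 2k = 228.453333… → ⌈·⌉ = 229
j=4: r + 3k = 332.87 → ⌈·⌉ = 333
j=5: r + 4k = 437.286666… → ⌈·⌉ = 438
j=6: r + 5k = 541.703333… → ⌈·⌉ = 542
j=7: r + 6k = 646.12 → ⌈·⌉ = 647
j=8: r + 7k = 750.536666… → ⌈·⌉ = 751
j=9: r + 8k = 854.953333… → ⌈·⌉ = 855
j=10: r + 9k = 959.37 → ⌈·⌉ = 960
j=11: r + 10k = 1063.786666… → ⌈·⌉ = 1064
j=12: r + 11k = 1168.203333… → ⌈·⌉ = 1169

20, 125, 229, 333, 438, 542, 647, 751, 855, 960, 1064, 1169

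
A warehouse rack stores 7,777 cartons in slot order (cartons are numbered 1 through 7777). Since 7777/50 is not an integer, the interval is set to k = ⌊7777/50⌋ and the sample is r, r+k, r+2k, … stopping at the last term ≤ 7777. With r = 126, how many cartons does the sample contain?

50

k = ⌊7777/50⌋ = 155
Achieved size = ⌊(7777 − 126)/155⌋ + 1 = ⌊7651/155⌋ + 1 = 49 + 1 = 50
(last selection: 126 + 49×155 = 7721 ≤ 7777; next would be 7876 > 7777)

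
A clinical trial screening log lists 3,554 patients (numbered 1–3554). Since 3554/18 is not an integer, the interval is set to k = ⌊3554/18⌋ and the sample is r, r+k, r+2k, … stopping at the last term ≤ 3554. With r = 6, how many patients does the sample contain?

k = ⌊3554/18⌋ = 197
Achieved size = ⌊(3554 − 6)/197⌋ + 1 = ⌊3548/197⌋ + 1 = 18 + 1 = 19
(last selection: 6 + 18×197 = 3552 ≤ 3554; next would be 3749 > 3554)

19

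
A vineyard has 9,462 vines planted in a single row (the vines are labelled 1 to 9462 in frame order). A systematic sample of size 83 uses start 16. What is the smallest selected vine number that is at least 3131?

3208

k = 9462/83 = 114
Steps past start: ⌈(3131 − 16)/114⌉ = ⌈3115/114⌉ = 28
Selected vine: 16 + 28×114 = 3208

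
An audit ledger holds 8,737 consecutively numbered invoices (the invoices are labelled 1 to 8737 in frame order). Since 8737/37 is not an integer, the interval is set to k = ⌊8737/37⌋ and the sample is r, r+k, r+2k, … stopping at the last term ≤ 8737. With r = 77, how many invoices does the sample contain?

37

k = ⌊8737/37⌋ = 236
Achieved size = ⌊(8737 − 77)/236⌋ + 1 = ⌊8660/236⌋ + 1 = 36 + 1 = 37
(last selection: 77 + 36×236 = 8573 ≤ 8737; next would be 8809 > 8737)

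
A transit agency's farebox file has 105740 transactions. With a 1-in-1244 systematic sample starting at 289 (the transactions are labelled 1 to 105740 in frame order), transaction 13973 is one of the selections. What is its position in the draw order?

12

k = 1244
position = (13973 − 289)/1244 + 1 = 13684/1244 + 1 = 11 + 1 = 12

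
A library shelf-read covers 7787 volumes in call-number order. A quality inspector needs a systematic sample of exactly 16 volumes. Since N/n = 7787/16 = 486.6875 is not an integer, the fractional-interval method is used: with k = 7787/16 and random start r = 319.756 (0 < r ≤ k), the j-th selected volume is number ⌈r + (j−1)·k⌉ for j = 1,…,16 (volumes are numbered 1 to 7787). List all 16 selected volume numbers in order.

320, 807, 1294, 1780, 2267, 2754, 3240, 3727, 4214, 4700, 5187, 5674, 6161, 6647, 7134, 7621

j=1: r + 0k = 319.756 → ⌈·⌉ = 320
j=2: r + 1k = 806.4435 → ⌈·⌉ = 807
j=3: r + 2k = 1293.131 → ⌈·⌉ = 1294
j=4: r + 3k = 1779.8185 → ⌈·⌉ = 1780
j=5: r + 4k = 2266.506 → ⌈·⌉ = 2267
j=6: r + 5k = 2753.1935 → ⌈·⌉ = 2754
j=7: r + 6k = 3239.881 → ⌈·⌉ = 3240
j=8: r + 7k = 3726.5685 → ⌈·⌉ = 3727
j=9: r + 8k = 4213.256 → ⌈·⌉ = 4214
j=10: r + 9k = 4699.9435 → ⌈·⌉ = 4700
j=11: r + 10k = 5186.631 → ⌈·⌉ = 5187
j=12: r + 11k = 5673.3185 → ⌈·⌉ = 5674
j=13: r + 12k = 6160.006 → ⌈·⌉ = 6161
j=14: r + 13k = 6646.6935 → ⌈·⌉ = 6647
j=15: r + 14k = 7133.381 → ⌈·⌉ = 7134
j=16: r + 15k = 7620.0685 → ⌈·⌉ = 7621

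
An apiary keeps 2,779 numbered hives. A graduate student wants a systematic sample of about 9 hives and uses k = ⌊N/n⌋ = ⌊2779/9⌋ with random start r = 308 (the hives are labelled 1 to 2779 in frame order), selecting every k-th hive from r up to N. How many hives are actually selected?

k = ⌊2779/9⌋ = 308
Achieved size = ⌊(2779 − 308)/308⌋ + 1 = ⌊2471/308⌋ + 1 = 8 + 1 = 9
(last selection: 308 + 8×308 = 2772 ≤ 2779; next would be 3080 > 2779)

9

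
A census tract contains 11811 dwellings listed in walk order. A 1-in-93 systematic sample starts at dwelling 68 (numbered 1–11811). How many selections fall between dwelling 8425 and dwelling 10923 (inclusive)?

27

k = 93
First selection ≥ 8425: 68 + ⌈(8425−68)/93⌉·93 = 68 + 90×93 = 8438
Last selection ≤ 10923: 68 + ⌊(10923−68)/93⌋·93 = 68 + 116×93 = 10856
Count = 116 − 90 + 1 = 27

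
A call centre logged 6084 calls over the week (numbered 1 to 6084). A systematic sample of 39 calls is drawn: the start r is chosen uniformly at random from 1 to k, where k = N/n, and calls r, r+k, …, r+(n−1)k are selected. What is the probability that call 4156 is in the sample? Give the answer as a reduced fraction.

k = 6084/39 = 156.
Call 4156 is selected iff r ≡ 4156 (mod 156); exactly one such r in {1,…,156}.
Inclusion probability = 1/156.

1/156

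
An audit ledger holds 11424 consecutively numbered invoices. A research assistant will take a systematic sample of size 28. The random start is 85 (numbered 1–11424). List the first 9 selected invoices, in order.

k = N/n = 11424/28 = 408
invoice 1: 85
invoice 2: 85 + 408 = 493
invoice 3: 493 + 408 = 901
invoice 4: 901 + 408 = 1309
invoice 5: 1309 + 408 = 1717
invoice 6: 1717 + 408 = 2125
invoice 7: 2125 + 408 = 2533
invoice 8: 2533 + 408 = 2941
invoice 9: 2941 + 408 = 3349

85, 493, 901, 1309, 1717, 2125, 2533, 2941, 3349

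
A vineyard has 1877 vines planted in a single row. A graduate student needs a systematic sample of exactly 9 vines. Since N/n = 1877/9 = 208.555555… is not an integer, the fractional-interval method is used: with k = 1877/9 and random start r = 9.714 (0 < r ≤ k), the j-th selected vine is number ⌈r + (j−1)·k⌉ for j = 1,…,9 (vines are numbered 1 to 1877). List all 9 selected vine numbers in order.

j=1: r + 0k = 9.714 → ⌈·⌉ = 10
j=2: r + 1k = 218.269555… → ⌈·⌉ = 219
j=3: r + 2k = 426.825111… → ⌈·⌉ = 427
j=4: r + 3k = 635.380666… → ⌈·⌉ = 636
j=5: r + 4k = 843.936222… → ⌈·⌉ = 844
j=6: r + 5k = 1052.491777… → ⌈·⌉ = 1053
j=7: r + 6k = 1261.047333… → ⌈·⌉ = 1262
j=8: r + 7k = 1469.602888… → ⌈·⌉ = 1470
j=9: r + 8k = 1678.158444… → ⌈·⌉ = 1679

10, 219, 427, 636, 844, 1053, 1262, 1470, 1679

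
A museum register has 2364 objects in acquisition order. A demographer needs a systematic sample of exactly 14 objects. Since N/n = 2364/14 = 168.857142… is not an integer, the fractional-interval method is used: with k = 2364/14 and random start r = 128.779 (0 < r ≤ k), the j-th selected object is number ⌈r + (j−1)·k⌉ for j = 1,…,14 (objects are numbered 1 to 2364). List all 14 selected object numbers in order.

129, 298, 467, 636, 805, 974, 1142, 1311, 1480, 1649, 1818, 1987, 2156, 2324

j=1: r + 0k = 128.779 → ⌈·⌉ = 129
j=2: r + 1k = 297.636142… → ⌈·⌉ = 298
j=3: r + 2k = 466.493285… → ⌈·⌉ = 467
j=4: r + 3k = 635.350428… → ⌈·⌉ = 636
j=5: r + 4k = 804.207571… → ⌈·⌉ = 805
j=6: r + 5k = 973.064714… → ⌈·⌉ = 974
j=7: r + 6k = 1141.921857… → ⌈·⌉ = 1142
j=8: r + 7k = 1310.779 → ⌈·⌉ = 1311
j=9: r + 8k = 1479.636142… → ⌈·⌉ = 1480
j=10: r + 9k = 1648.493285… → ⌈·⌉ = 1649
j=11: r + 10k = 1817.350428… → ⌈·⌉ = 1818
j=12: r + 11k = 1986.207571… → ⌈·⌉ = 1987
j=13: r + 12k = 2155.064714… → ⌈·⌉ = 2156
j=14: r + 13k = 2323.921857… → ⌈·⌉ = 2324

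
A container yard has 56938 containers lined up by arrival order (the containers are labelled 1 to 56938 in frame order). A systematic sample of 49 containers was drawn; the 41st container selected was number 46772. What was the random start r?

k = 56938/49 = 1162
r = 46772 − (41−1)×1162 = 46772 − 46480 = 292

292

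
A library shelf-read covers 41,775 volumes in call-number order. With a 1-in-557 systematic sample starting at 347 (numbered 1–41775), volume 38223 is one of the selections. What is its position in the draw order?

k = 557
position = (38223 − 347)/557 + 1 = 37876/557 + 1 = 68 + 1 = 69

69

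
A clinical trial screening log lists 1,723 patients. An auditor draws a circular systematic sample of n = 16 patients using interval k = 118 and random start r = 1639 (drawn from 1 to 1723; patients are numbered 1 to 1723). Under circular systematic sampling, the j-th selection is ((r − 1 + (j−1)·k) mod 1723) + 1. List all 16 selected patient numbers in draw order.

1639, 34, 152, 270, 388, 506, 624, 742, 860, 978, 1096, 1214, 1332, 1450, 1568, 1686

Selection 1: 1639
Selection 2: 1639 + 118 = 1757 → 1757 − 1723 = 34
Selection 3: 34 + 118 = 152
Selection 4: 152 + 118 = 270
Selection 5: 270 + 118 = 388
Selection 6: 388 + 118 = 506
Selection 7: 506 + 118 = 624
Selection 8: 624 + 118 = 742
Selection 9: 742 + 118 = 860
Selection 10: 860 + 118 = 978
Selection 11: 978 + 118 = 1096
Selection 12: 1096 + 118 = 1214
Selection 13: 1214 + 118 = 1332
Selection 14: 1332 + 118 = 1450
Selection 15: 1450 + 118 = 1568
Selection 16: 1568 + 118 = 1686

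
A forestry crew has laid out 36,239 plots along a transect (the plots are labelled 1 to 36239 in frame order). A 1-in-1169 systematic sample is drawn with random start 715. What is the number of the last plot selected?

k = 1169
31st selection = r + (31−1)·k = 715 + 30×1169 = 715 + 35070 = 35785

35785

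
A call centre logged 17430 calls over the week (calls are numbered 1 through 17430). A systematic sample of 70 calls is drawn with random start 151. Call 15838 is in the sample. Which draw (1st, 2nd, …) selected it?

64

k = 17430/70 = 249
position = (15838 − 151)/249 + 1 = 15687/249 + 1 = 63 + 1 = 64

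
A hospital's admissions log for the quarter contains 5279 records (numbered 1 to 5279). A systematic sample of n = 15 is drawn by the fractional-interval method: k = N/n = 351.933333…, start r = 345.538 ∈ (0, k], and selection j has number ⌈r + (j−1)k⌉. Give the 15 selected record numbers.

j=1: r + 0k = 345.538 → ⌈·⌉ = 346
j=2: r + 1k = 697.471333… → ⌈·⌉ = 698
j=3: r + 2k = 1049.404666… → ⌈·⌉ = 1050
j=4: r + 3k = 1401.338 → ⌈·⌉ = 1402
j=5: r + 4k = 1753.271333… → ⌈·⌉ = 1754
j=6: r + 5k = 2105.204666… → ⌈·⌉ = 2106
j=7: r + 6k = 2457.138 → ⌈·⌉ = 2458
j=8: r + 7k = 2809.071333… → ⌈·⌉ = 2810
j=9: r + 8k = 3161.004666… → ⌈·⌉ = 3162
j=10: r + 9k = 3512.938 → ⌈·⌉ = 3513
j=11: r + 10k = 3864.871333… → ⌈·⌉ = 3865
j=12: r + 11k = 4216.804666… → ⌈·⌉ = 4217
j=13: r + 12k = 4568.738 → ⌈·⌉ = 4569
j=14: r + 13k = 4920.671333… → ⌈·⌉ = 4921
j=15: r + 14k = 5272.604666… → ⌈·⌉ = 5273

346, 698, 1050, 1402, 1754, 2106, 2458, 2810, 3162, 3513, 3865, 4217, 4569, 4921, 5273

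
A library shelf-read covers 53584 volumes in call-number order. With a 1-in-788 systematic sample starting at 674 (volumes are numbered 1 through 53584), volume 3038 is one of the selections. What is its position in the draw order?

4

k = 788
position = (3038 − 674)/788 + 1 = 2364/788 + 1 = 3 + 1 = 4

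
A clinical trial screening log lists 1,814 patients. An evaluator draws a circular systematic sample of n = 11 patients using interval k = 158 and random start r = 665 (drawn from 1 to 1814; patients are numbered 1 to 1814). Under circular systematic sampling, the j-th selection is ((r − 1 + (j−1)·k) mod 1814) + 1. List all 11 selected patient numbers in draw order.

Selection 1: 665
Selection 2: 665 + 158 = 823
Selection 3: 823 + 158 = 981
Selection 4: 981 + 158 = 1139
Selection 5: 1139 + 158 = 1297
Selection 6: 1297 + 158 = 1455
Selection 7: 1455 + 158 = 1613
Selection 8: 1613 + 158 = 1771
Selection 9: 1771 + 158 = 1929 → 1929 − 1814 = 115
Selection 10: 115 + 158 = 273
Selection 11: 273 + 158 = 431

665, 823, 981, 1139, 1297, 1455, 1613, 1771, 115, 273, 431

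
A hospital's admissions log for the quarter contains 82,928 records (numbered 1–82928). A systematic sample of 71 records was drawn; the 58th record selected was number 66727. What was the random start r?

151

k = 82928/71 = 1168
r = 66727 − (58−1)×1168 = 66727 − 66576 = 151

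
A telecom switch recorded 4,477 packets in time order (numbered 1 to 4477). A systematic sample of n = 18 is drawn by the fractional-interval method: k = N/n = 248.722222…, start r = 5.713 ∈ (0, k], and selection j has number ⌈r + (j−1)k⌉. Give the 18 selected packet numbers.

j=1: r + 0k = 5.713 → ⌈·⌉ = 6
j=2: r + 1k = 254.435222… → ⌈·⌉ = 255
j=3: r + 2k = 503.157444… → ⌈·⌉ = 504
j=4: r + 3k = 751.879666… → ⌈·⌉ = 752
j=5: r + 4k = 1000.601888… → ⌈·⌉ = 1001
j=6: r + 5k = 1249.324111… → ⌈·⌉ = 1250
j=7: r + 6k = 1498.046333… → ⌈·⌉ = 1499
j=8: r + 7k = 1746.768555… → ⌈·⌉ = 1747
j=9: r + 8k = 1995.490777… → ⌈·⌉ = 1996
j=10: r + 9k = 2244.213 → ⌈·⌉ = 2245
j=11: r + 10k = 2492.935222… → ⌈·⌉ = 2493
j=12: r + 11k = 2741.657444… → ⌈·⌉ = 2742
j=13: r + 12k = 2990.379666… → ⌈·⌉ = 2991
j=14: r + 13k = 3239.101888… → ⌈·⌉ = 3240
j=15: r + 14k = 3487.824111… → ⌈·⌉ = 3488
j=16: r + 15k = 3736.546333… → ⌈·⌉ = 3737
j=17: r + 16k = 3985.268555… → ⌈·⌉ = 3986
j=18: r + 17k = 4233.990777… → ⌈·⌉ = 4234

6, 255, 504, 752, 1001, 1250, 1499, 1747, 1996, 2245, 2493, 2742, 2991, 3240, 3488, 3737, 3986, 4234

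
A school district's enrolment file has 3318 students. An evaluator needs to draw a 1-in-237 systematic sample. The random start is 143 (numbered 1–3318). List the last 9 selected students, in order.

1328, 1565, 1802, 2039, 2276, 2513, 2750, 2987, 3224

6th selection = 143 + 5×237 = 1328
7th: 1328 + 237 = 1565
8th: 1565 + 237 = 1802
9th: 1802 + 237 = 2039
10th: 2039 + 237 = 2276
11th: 2276 + 237 = 2513
12th: 2513 + 237 = 2750
13th: 2750 + 237 = 2987
14th: 2987 + 237 = 3224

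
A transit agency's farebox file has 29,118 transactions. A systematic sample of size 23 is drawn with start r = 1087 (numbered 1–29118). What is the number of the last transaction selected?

28939

k = 29118/23 = 1266
23rd selection = r + (23−1)·k = 1087 + 22×1266 = 1087 + 27852 = 28939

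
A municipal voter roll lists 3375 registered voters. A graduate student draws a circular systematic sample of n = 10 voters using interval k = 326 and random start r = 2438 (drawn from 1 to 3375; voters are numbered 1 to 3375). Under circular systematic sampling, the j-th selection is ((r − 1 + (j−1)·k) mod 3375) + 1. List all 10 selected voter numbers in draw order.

2438, 2764, 3090, 41, 367, 693, 1019, 1345, 1671, 1997

Selection 1: 2438
Selection 2: 2438 + 326 = 2764
Selection 3: 2764 + 326 = 3090
Selection 4: 3090 + 326 = 3416 → 3416 − 3375 = 41
Selection 5: 41 + 326 = 367
Selection 6: 367 + 326 = 693
Selection 7: 693 + 326 = 1019
Selection 8: 1019 + 326 = 1345
Selection 9: 1345 + 326 = 1671
Selection 10: 1671 + 326 = 1997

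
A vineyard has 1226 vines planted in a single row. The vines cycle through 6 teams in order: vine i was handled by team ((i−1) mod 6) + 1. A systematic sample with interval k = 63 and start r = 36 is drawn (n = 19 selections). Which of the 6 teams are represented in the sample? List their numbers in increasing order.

3, 6

Consecutive selections differ by k = 63, so their team numbers differ by 63 mod 6 = 3.
gcd(63, 6) = 3, so the sample visits 6/3 = 2 distinct residues mod 6.
Start 36 is team 6; the teams hit are 3, 6.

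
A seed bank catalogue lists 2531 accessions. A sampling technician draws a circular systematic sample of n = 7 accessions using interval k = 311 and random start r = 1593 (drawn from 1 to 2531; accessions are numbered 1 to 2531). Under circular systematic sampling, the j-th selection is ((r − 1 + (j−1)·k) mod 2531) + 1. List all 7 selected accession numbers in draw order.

1593, 1904, 2215, 2526, 306, 617, 928

Selection 1: 1593
Selection 2: 1593 + 311 = 1904
Selection 3: 1904 + 311 = 2215
Selection 4: 2215 + 311 = 2526
Selection 5: 2526 + 311 = 2837 → 2837 − 2531 = 306
Selection 6: 306 + 311 = 617
Selection 7: 617 + 311 = 928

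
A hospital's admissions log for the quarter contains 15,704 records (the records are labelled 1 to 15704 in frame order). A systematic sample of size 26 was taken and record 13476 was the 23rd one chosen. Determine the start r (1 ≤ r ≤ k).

k = 15704/26 = 604
r = 13476 − (23−1)×604 = 13476 − 13288 = 188

188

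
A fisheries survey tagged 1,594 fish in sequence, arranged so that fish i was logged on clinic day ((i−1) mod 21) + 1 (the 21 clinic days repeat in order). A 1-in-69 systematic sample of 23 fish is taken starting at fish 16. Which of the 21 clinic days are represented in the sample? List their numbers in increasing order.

Consecutive selections differ by k = 69, so their clinic day numbers differ by 69 mod 21 = 6.
gcd(69, 21) = 3, so the sample visits 21/3 = 7 distinct residues mod 21.
Start 16 is clinic day 16; the clinic days hit are 1, 4, 7, 10, 13, 16, 19.

1, 4, 7, 10, 13, 16, 19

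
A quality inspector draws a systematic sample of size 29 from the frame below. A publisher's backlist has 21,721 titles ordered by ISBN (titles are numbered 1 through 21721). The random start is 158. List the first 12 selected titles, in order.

158, 907, 1656, 2405, 3154, 3903, 4652, 5401, 6150, 6899, 7648, 8397

k = N/n = 21721/29 = 749
title 1: 158
title 2: 158 + 749 = 907
title 3: 907 + 749 = 1656
title 4: 1656 + 749 = 2405
title 5: 2405 + 749 = 3154
title 6: 3154 + 749 = 3903
title 7: 3903 + 749 = 4652
title 8: 4652 + 749 = 5401
title 9: 5401 + 749 = 6150
title 10: 6150 + 749 = 6899
title 11: 6899 + 749 = 7648
title 12: 7648 + 749 = 8397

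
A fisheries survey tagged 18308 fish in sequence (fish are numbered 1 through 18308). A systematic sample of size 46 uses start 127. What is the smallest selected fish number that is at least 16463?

16843

k = 18308/46 = 398
Steps past start: ⌈(16463 − 127)/398⌉ = ⌈16336/398⌉ = 42
Selected fish: 127 + 42×398 = 16843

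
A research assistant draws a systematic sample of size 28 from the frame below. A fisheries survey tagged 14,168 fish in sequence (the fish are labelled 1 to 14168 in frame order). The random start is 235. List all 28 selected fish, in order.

k = N/n = 14168/28 = 506
fish 1: 235
fish 2: 235 + 506 = 741
fish 3: 741 + 506 = 1247
fish 4: 1247 + 506 = 1753
fish 5: 1753 + 506 = 2259
fish 6: 2259 + 506 = 2765
fish 7: 2765 + 506 = 3271
fish 8: 3271 + 506 = 3777
fish 9: 3777 + 506 = 4283
fish 10: 4283 + 506 = 4789
fish 11: 4789 + 506 = 5295
fish 12: 5295 + 506 = 5801
fish 13: 5801 + 506 = 6307
fish 14: 6307 + 506 = 6813
fish 15: 6813 + 506 = 7319
fish 16: 7319 + 506 = 7825
fish 17: 7825 + 506 = 8331
fish 18: 8331 + 506 = 8837
fish 19: 8837 + 506 = 9343
fish 20: 9343 + 506 = 9849
fish 21: 9849 + 506 = 10355
fish 22: 10355 + 506 = 10861
fish 23: 10861 + 506 = 11367
fish 24: 11367 + 506 = 11873
fish 25: 11873 + 506 = 12379
fish 26: 12379 + 506 = 12885
fish 27: 12885 + 506 = 13391
fish 28: 13391 + 506 = 13897

235, 741, 1247, 1753, 2259, 2765, 3271, 3777, 4283, 4789, 5295, 5801, 6307, 6813, 7319, 7825, 8331, 8837, 9343, 9849, 10355, 10861, 11367, 11873, 12379, 12885, 13391, 13897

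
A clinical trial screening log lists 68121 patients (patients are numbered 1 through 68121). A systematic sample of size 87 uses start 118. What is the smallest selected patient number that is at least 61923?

61975

k = 68121/87 = 783
Steps past start: ⌈(61923 − 118)/783⌉ = ⌈61805/783⌉ = 79
Selected patient: 118 + 79×783 = 61975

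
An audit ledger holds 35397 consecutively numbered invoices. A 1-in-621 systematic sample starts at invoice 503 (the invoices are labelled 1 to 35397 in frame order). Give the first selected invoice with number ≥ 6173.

6713

k = 621
Steps past start: ⌈(6173 − 503)/621⌉ = ⌈5670/621⌉ = 10
Selected invoice: 503 + 10×621 = 6713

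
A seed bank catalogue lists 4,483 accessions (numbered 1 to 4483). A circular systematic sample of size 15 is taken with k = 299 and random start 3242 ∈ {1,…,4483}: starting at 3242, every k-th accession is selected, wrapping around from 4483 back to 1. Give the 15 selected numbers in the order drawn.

3242, 3541, 3840, 4139, 4438, 254, 553, 852, 1151, 1450, 1749, 2048, 2347, 2646, 2945

Selection 1: 3242
Selection 2: 3242 + 299 = 3541
Selection 3: 3541 + 299 = 3840
Selection 4: 3840 + 299 = 4139
Selection 5: 4139 + 299 = 4438
Selection 6: 4438 + 299 = 4737 → 4737 − 4483 = 254
Selection 7: 254 + 299 = 553
Selection 8: 553 + 299 = 852
Selection 9: 852 + 299 = 1151
Selection 10: 1151 + 299 = 1450
Selection 11: 1450 + 299 = 1749
Selection 12: 1749 + 299 = 2048
Selection 13: 2048 + 299 = 2347
Selection 14: 2347 + 299 = 2646
Selection 15: 2646 + 299 = 2945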